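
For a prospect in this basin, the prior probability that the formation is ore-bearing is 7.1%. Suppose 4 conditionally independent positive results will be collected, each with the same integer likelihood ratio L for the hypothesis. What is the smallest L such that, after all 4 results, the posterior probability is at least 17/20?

3

Prior odds = 0.071/0.929 = 71/929.
Target odds = 0.85/0.15 = 17/3.
Need L⁴ ≥ 17/3 ÷ (71/929) = 15793/213.
2⁴ = 16 < 15793/213 ≤ 81 = 3⁴, so L = 3.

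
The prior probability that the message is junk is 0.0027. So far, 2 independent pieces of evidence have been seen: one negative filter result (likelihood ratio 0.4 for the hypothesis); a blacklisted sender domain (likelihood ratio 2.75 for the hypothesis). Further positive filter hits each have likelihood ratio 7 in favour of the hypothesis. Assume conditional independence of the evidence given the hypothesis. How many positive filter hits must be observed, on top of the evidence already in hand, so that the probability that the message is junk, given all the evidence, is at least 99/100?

6

Prior odds = 0.0027/0.9973 = 27/9973.
Combined Bayes factor of the evidence already in hand = 0.4 × 2.75 = 1.1.
Odds after that evidence = (27/9973) × 1.1 = 297/99730.
Target odds = 0.99/0.01 = 99.
Need 7ⁿ ≥ 99 ÷ (297/99730) = 99730/3.
7⁵ = 16807 falls short of 99730/3 but 7⁶ = 117649 reaches it, so n = 6.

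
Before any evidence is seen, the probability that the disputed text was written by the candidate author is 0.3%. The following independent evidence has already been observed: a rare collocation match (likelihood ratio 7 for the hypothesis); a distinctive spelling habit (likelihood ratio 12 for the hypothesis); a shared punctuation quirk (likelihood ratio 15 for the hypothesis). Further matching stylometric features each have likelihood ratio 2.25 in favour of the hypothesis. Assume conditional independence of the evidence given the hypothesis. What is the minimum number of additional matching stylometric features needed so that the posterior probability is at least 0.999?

7

Prior odds = 0.003/0.997 = 3/997.
Combined Bayes factor of the evidence already in hand = 7 × 12 × 15 = 1260.
Odds after that evidence = (3/997) × 1260 = 3780/997.
Target odds = 0.999/0.001 = 999.
Need 2.25ⁿ ≥ 999 ÷ (3780/997) = 36889/140.
2.25⁶ = 531441/4096 falls short of 36889/140 but 2.25⁷ = 4782969/16384 reaches it, so n = 7.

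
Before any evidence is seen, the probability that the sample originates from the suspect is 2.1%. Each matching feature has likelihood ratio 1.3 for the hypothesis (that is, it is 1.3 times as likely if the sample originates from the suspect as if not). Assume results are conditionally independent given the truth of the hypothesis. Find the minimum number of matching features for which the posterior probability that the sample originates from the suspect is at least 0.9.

24

Prior odds = 0.021/0.979 = 21/979.
Likelihood ratio per matching feature = 1.3.
Target posterior odds = 0.9/0.1 = 9.
Need (21/979) × 1.3ⁿ ≥ 9, i.e. 1.3ⁿ ≥ 2937/7.
1.3²³ ≈417.539 falls short of 2937/7 but 1.3²⁴ ≈542.801 reaches it, so n = 24.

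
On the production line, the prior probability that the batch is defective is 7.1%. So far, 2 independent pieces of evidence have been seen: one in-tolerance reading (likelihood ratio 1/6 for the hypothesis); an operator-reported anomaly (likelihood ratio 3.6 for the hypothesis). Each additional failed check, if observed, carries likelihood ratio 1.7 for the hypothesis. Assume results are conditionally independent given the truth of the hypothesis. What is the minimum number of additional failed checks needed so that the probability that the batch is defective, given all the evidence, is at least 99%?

15

Prior odds = 0.071/0.929 = 71/929.
Combined Bayes factor of the evidence already in hand = (1/6) × 3.6 = 0.6.
Odds after that evidence = (71/929) × 0.6 = 213/4645.
Target odds = 0.99/0.01 = 99.
Need 1.7ⁿ ≥ 99 ÷ (213/4645) = 153285/71.
1.7¹⁴ ≈1683.78 falls short of 153285/71 but 1.7¹⁵ ≈2862.42 reaches it, so n = 15.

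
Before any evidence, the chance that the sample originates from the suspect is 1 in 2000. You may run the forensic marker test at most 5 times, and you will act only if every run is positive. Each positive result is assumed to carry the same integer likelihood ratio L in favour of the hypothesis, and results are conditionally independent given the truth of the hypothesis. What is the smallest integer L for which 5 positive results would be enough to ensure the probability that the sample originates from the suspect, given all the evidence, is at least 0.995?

14

Prior odds = 0.0005/0.9995 = 1/1999.
Target odds = 0.995/0.005 = 199.
Need L⁵ ≥ 199 ÷ (1/1999) = 397801.
13⁵ = 371293 < 397801 ≤ 537824 = 14⁵, so L = 14.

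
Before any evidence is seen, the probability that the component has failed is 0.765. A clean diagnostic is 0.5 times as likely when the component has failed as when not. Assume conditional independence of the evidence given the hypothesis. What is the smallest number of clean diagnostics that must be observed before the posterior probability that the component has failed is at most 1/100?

Prior odds: 0.765 ÷ 0.235 = 153/47.
Likelihood ratio per clean diagnostic = 0.5.
Target odds: 0.01 ÷ 0.99 = 1/99.
Require 0.5ⁿ ≤ 1/99 ÷ (153/47) = 47/15147.
0.5⁸ = 0.00390625 is still above 47/15147 but 0.5⁹ = 0.001953125 is at or below it, so n = 9.

9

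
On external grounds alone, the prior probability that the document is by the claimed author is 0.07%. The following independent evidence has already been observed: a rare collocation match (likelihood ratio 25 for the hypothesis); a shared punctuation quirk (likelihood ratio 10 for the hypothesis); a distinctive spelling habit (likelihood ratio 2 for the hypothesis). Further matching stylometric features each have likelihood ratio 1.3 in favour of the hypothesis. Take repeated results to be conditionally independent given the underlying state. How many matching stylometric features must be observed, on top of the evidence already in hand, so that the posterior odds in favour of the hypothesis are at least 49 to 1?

Prior odds = 0.0007/0.9993 = 7/9993.
Combined Bayes factor of the evidence already in hand = 25 × 10 × 2 = 500.
Odds after that evidence = (7/9993) × 500 = 3500/9993.
Target odds = 49.
Need 1.3ⁿ ≥ 49 ÷ (3500/9993) = 139.902.
1.3¹⁸ ≈112.455 falls short of 139.902 but 1.3¹⁹ ≈146.192 reaches it, so n = 19.

19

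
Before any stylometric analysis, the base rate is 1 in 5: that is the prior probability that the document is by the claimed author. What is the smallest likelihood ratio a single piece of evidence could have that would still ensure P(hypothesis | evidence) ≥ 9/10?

36

Prior odds = 0.2/0.8 = 0.25.
Target odds = 0.9/0.1 = 9.
Required Bayes factor = 9 ÷ 0.25 = 36.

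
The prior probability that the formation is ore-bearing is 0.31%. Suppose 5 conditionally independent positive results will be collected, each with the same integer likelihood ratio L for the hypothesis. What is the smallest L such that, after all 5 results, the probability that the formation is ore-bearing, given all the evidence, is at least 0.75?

4

Prior odds = 0.0031/0.9969 = 31/9969.
Target odds = 0.75/0.25 = 3.
Need L⁵ ≥ 3 ÷ (31/9969) = 29907/31.
3⁵ = 243 < 29907/31 ≤ 1024 = 4⁵, so L = 4.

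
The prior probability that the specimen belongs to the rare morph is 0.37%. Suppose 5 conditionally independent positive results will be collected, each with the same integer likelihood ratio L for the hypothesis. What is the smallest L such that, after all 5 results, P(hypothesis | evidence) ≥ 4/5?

5

Prior odds = 0.0037/0.9963 = 37/9963.
Target odds = 0.8/0.2 = 4.
Need L⁵ ≥ 4 ÷ (37/9963) = 39852/37.
4⁵ = 1024 < 39852/37 ≤ 3125 = 5⁵, so L = 5.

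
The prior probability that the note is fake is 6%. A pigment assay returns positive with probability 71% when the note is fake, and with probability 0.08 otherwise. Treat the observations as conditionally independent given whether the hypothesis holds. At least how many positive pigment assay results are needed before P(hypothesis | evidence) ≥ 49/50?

4

Prior odds: 0.06 ÷ 0.94 = 3/47.
Likelihood ratio of a positive result = 0.71/0.08 = 8.875.
Target odds: 0.98 ÷ 0.02 = 49.
Need (3/47) × 8.875ⁿ ≥ 49, i.e. 8.875ⁿ ≥ 2303/3.
8.875³ = 357911/512 falls short of 2303/3 but 8.875⁴ = 25411681/4096 reaches it, so n = 4.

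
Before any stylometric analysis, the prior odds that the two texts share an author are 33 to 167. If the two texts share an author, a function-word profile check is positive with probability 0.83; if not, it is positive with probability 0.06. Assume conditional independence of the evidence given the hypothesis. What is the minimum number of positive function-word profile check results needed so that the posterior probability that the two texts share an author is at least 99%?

3

Prior odds = 33/167.
Likelihood ratio of a positive = 0.83/0.06 = 83/6.
Target odds: 0.99 ÷ 0.01 = 99.
Require (83/6)ⁿ ≥ 99 ÷ (33/167) = 501.
(83/6)² = 6889/36 falls short of 501 but (83/6)³ = 571787/216 reaches it, so n = 3.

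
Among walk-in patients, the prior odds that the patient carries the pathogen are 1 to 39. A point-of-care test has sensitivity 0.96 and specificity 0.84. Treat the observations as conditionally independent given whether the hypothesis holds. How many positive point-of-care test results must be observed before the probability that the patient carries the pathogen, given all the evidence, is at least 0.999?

6

Prior odds = 1/39.
False-positive rate = 1 − 0.84 = 0.16; likelihood ratio of a positive = 0.96/0.16 = 6.
Target posterior odds = 0.999/0.001 = 999.
Need (1/39) × 6ⁿ ≥ 999, i.e. 6ⁿ ≥ 38961.
6⁵ = 7776 falls short of 38961 but 6⁶ = 46656 reaches it, so n = 6.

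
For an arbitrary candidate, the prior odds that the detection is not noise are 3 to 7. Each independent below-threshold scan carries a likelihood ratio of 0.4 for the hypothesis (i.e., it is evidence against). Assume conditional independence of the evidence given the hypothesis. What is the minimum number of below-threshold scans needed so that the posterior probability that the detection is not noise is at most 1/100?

5

Prior odds = 3/7.
Likelihood ratio per below-threshold scan = 0.4.
Target posterior odds = 0.01/0.99 = 1/99.
Require 0.4ⁿ ≤ 1/99 ÷ (3/7) = 7/297.
0.4⁴ = 0.0256 is still above 7/297 but 0.4⁵ = 0.01024 is at or below it, so n = 5.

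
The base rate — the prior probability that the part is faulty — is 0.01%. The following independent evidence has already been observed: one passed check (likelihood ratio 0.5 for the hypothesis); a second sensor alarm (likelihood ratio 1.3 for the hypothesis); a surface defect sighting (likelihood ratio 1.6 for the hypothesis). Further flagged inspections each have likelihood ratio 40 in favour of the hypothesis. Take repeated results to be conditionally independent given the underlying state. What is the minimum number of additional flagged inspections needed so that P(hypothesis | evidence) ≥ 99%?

Prior odds = 0.0001/0.9999 = 1/9999.
Combined Bayes factor of the evidence already in hand = 0.5 × 1.3 × 1.6 = 1.04.
Odds after that evidence = (1/9999) × 1.04 = 26/249975.
Target odds = 0.99/0.01 = 99.
Need 40ⁿ ≥ 99 ÷ (26/249975) = 24747525/26.
40³ = 64000 falls short of 24747525/26 but 40⁴ = 2560000 reaches it, so n = 4.

4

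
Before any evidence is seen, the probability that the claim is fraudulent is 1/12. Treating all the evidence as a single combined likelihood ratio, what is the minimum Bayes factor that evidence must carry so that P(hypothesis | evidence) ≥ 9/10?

99

Prior odds = (1/12)/(11/12) = 1/11.
Target odds = 0.9/0.1 = 9.
Required Bayes factor = 9 ÷ (1/11) = 99.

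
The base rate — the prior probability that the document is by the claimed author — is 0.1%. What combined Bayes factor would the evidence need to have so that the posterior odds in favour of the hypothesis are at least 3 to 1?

Prior odds = 0.001/0.999 = 1/999.
Target odds = 3.
Required Bayes factor = 3 ÷ (1/999) = 2997.

2997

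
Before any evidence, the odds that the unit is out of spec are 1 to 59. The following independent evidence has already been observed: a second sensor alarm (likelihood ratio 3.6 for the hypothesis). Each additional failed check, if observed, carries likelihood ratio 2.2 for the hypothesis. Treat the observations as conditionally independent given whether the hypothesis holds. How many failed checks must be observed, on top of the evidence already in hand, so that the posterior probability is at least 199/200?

11

Prior odds = 1/59.
Bayes factor of the evidence already in hand = 3.6.
Odds after that evidence = (1/59) × 3.6 = 18/295.
Target odds = 0.995/0.005 = 199.
Need 2.2ⁿ ≥ 199 ÷ (18/295) = 58705/18.
2.2¹⁰ ≈2655.99 falls short of 58705/18 but 2.2¹¹ ≈5843.18 reaches it, so n = 11.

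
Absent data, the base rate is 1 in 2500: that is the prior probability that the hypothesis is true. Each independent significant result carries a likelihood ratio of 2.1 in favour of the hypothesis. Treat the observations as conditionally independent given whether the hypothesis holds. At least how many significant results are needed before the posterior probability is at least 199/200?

Prior odds: 0.0004 ÷ 0.9996 = 1/2499.
Likelihood ratio per significant result = 2.1.
Target odds: 0.995 ÷ 0.005 = 199.
Require 2.1ⁿ ≥ 199 ÷ (1/2499) = 497301.
2.1¹⁷ ≈300419 falls short of 497301 but 2.1¹⁸ ≈630881 reaches it, so n = 18.

18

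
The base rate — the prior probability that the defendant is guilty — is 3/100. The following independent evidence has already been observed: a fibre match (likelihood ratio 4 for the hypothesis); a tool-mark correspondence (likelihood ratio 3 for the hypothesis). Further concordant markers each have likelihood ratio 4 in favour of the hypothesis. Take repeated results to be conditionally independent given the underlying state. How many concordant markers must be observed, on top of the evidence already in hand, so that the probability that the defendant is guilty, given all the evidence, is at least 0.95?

3

Prior odds = 0.03/0.97 = 3/97.
Combined Bayes factor of the evidence already in hand = 4 × 3 = 12.
Odds after that evidence = (3/97) × 12 = 36/97.
Target odds = 0.95/0.05 = 19.
Need 4ⁿ ≥ 19 ÷ (36/97) = 1843/36.
4² = 16 falls short of 1843/36 but 4³ = 64 reaches it, so n = 3.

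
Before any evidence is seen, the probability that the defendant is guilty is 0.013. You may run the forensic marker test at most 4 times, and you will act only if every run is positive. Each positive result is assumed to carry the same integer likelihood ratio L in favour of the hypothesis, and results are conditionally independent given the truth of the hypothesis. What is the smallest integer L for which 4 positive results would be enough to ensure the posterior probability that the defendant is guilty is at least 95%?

Prior odds = 0.013/0.987 = 13/987.
Target odds = 0.95/0.05 = 19.
Need L⁴ ≥ 19 ÷ (13/987) = 18753/13.
6⁴ = 1296 < 18753/13 ≤ 2401 = 7⁴, so L = 7.

7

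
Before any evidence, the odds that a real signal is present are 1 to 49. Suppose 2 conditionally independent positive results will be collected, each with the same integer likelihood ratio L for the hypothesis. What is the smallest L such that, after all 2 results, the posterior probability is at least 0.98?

49

Prior odds = 1/49.
Target odds = 0.98/0.02 = 49.
Need L² ≥ 49 ÷ (1/49) = 2401.
48² = 2304 < 2401 ≤ 2401 = 49², so L = 49.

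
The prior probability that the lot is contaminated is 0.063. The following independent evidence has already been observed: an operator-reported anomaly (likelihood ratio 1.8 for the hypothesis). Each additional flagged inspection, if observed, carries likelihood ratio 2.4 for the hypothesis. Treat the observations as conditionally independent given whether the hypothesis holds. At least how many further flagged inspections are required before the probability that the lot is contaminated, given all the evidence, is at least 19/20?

6

Prior odds = 0.063/0.937 = 63/937.
Bayes factor of the evidence already in hand = 1.8.
Odds after that evidence = (63/937) × 1.8 = 567/4685.
Target odds = 0.95/0.05 = 19.
Need 2.4ⁿ ≥ 19 ÷ (567/4685) = 89015/567.
2.4⁵ = 79.62624 falls short of 89015/567 but 2.4⁶ = 2985984/15625 reaches it, so n = 6.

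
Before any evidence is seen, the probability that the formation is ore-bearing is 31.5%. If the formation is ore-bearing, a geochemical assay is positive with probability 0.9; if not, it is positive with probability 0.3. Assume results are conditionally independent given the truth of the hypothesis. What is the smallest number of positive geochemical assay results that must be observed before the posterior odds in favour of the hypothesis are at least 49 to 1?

5

Prior odds = 0.315/0.685 = 63/137.
Likelihood ratio of a positive = 0.9/0.3 = 3.
Target odds = 49.
Need (63/137) × 3ⁿ ≥ 49, i.e. 3ⁿ ≥ 959/9.
3⁴ = 81 falls short of 959/9 but 3⁵ = 243 reaches it, so n = 5.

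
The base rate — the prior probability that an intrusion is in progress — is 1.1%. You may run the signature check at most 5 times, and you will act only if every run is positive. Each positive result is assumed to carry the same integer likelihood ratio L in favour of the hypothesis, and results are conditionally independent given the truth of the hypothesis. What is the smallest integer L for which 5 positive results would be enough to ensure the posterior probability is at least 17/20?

4

Prior odds = 0.011/0.989 = 11/989.
Target odds = 0.85/0.15 = 17/3.
Need L⁵ ≥ 17/3 ÷ (11/989) = 16813/33.
3⁵ = 243 < 16813/33 ≤ 1024 = 4⁵, so L = 4.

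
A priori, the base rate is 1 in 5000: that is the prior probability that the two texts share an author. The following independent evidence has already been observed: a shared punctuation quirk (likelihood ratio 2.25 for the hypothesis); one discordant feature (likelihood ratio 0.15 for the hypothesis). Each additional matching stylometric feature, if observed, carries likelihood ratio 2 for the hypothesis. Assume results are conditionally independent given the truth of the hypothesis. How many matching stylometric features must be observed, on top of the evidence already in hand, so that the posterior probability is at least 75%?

Prior odds = 0.0002/0.9998 = 1/4999.
Combined Bayes factor of the evidence already in hand = 2.25 × 0.15 = 0.3375.
Odds after that evidence = (1/4999) × 0.3375 = 27/399920.
Target odds = 0.75/0.25 = 3.
Need 2ⁿ ≥ 3 ÷ (27/399920) = 399920/9.
2¹⁵ = 32768 falls short of 399920/9 but 2¹⁶ = 65536 reaches it, so n = 16.

16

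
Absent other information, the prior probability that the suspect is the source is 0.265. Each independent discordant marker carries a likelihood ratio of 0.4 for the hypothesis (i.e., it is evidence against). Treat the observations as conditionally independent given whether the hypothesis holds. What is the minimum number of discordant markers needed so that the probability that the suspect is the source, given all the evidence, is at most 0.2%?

6

Prior odds: 0.265 ÷ 0.735 = 53/147.
Likelihood ratio per discordant marker = 0.4.
Target odds: 0.002 ÷ 0.998 = 1/499.
Require 0.4ⁿ ≤ 1/499 ÷ (53/147) = 147/26447.
0.4⁵ = 0.01024 is still above 147/26447 but 0.4⁶ = 64/15625 is at or below it, so n = 6.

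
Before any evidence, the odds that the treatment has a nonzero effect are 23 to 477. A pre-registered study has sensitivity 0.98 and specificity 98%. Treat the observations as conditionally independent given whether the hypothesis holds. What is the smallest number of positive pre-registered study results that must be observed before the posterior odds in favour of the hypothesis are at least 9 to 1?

Prior odds = 23/477.
False-positive rate = 1 − 0.98 = 0.02; likelihood ratio of a positive = 0.98/0.02 = 49.
Target odds = 9.
Require 49ⁿ ≥ 9 ÷ (23/477) = 4293/23.
49¹ = 49 falls short of 4293/23 but 49² = 2401 reaches it, so n = 2.

2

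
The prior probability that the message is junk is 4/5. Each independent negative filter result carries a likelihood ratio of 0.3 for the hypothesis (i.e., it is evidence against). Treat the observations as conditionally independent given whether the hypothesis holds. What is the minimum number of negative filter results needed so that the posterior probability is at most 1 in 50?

Prior odds: 0.8 ÷ 0.2 = 4.
Likelihood ratio per negative filter result = 0.3.
Target odds: 0.02 ÷ 0.98 = 1/49.
Need 4 × 0.3ⁿ ≤ 1/49, i.e. 0.3ⁿ ≤ 1/196.
0.3⁴ = 0.0081 is still above 1/196 but 0.3⁵ = 243/100000 is at or below it, so n = 5.

5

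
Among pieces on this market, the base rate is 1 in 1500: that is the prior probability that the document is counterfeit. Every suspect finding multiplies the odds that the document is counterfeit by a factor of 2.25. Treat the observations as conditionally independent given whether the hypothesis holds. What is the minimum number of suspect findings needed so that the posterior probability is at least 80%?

11

Prior odds: (1/1500) ÷ (1499/1500) = 1/1499.
Likelihood ratio per suspect finding = 2.25.
Target odds: 0.8 ÷ 0.2 = 4.
Require 2.25ⁿ ≥ 4 ÷ (1/1499) = 5996.
2.25¹⁰ ≈3325.26 falls short of 5996 but 2.25¹¹ ≈7481.83 reaches it, so n = 11.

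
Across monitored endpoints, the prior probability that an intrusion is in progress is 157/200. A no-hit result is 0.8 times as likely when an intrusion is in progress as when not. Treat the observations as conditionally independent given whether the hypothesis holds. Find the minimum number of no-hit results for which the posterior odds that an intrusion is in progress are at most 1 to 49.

Prior odds: 0.785 ÷ 0.215 = 157/43.
Likelihood ratio per no-hit result = 0.8.
Target odds = 1/49.
Need (157/43) × 0.8ⁿ ≤ 1/49, i.e. 0.8ⁿ ≤ 43/7693.
0.8²³ ≈0.00590296 is still above 43/7693 but 0.8²⁴ ≈0.00472237 is at or below it, so n = 24.

24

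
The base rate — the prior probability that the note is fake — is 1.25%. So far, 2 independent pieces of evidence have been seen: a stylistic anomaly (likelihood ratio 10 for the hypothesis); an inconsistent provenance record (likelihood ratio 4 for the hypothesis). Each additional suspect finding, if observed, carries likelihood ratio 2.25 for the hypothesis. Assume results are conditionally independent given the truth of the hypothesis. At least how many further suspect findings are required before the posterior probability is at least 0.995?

8

Prior odds = 0.0125/0.9875 = 1/79.
Combined Bayes factor of the evidence already in hand = 10 × 4 = 40.
Odds after that evidence = (1/79) × 40 = 40/79.
Target odds = 0.995/0.005 = 199.
Need 2.25ⁿ ≥ 199 ÷ (40/79) = 393.025.
2.25⁷ = 4782969/16384 falls short of 393.025 but 2.25⁸ = 43046721/65536 reaches it, so n = 8.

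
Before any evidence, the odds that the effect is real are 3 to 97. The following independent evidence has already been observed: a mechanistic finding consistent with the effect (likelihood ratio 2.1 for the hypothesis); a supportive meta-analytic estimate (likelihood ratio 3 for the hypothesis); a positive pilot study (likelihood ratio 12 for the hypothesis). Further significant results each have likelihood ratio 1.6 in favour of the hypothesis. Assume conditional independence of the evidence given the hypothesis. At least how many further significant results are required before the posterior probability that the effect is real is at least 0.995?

Prior odds = 3/97.
Combined Bayes factor of the evidence already in hand = 2.1 × 3 × 12 = 75.6.
Odds after that evidence = (3/97) × 75.6 = 1134/485.
Target odds = 0.995/0.005 = 199.
Need 1.6ⁿ ≥ 199 ÷ (1134/485) = 96515/1134.
1.6⁹ = 134217728/1953125 falls short of 96515/1134 but 1.6¹⁰ ≈109.951 reaches it, so n = 10.

10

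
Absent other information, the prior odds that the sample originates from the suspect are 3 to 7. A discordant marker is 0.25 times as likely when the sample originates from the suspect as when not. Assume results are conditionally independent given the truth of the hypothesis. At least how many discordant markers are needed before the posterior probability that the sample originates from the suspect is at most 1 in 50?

3

Prior odds = 3/7.
Likelihood ratio per discordant marker = 0.25.
Target posterior odds = 0.02/0.98 = 1/49.
Require 0.25ⁿ ≤ 1/49 ÷ (3/7) = 1/21.
0.25² = 0.0625 is still above 1/21 but 0.25³ = 0.015625 is at or below it, so n = 3.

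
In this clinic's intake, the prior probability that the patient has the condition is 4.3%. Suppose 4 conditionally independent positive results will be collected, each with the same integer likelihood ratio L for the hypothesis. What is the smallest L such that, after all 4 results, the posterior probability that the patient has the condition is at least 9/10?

Prior odds = 0.043/0.957 = 43/957.
Target odds = 0.9/0.1 = 9.
Need L⁴ ≥ 9 ÷ (43/957) = 8613/43.
3⁴ = 81 < 8613/43 ≤ 256 = 4⁴, so L = 4.

4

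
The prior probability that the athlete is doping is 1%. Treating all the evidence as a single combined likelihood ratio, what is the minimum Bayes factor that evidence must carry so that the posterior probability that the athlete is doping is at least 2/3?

Prior odds = 0.01/0.99 = 1/99.
Target odds = (2/3)/(1/3) = 2.
Required Bayes factor = 2 ÷ (1/99) = 198.

198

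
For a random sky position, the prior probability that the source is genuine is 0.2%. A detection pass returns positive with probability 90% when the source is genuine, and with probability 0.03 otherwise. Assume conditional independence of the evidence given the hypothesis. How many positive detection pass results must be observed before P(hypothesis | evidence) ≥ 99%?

4

Prior odds = 0.002/0.998 = 1/499.
Likelihood ratio of a positive result = 0.9/0.03 = 30.
Target odds: 0.99 ÷ 0.01 = 99.
Require 30ⁿ ≥ 99 ÷ (1/499) = 49401.
30³ = 27000 falls short of 49401 but 30⁴ = 810000 reaches it, so n = 4.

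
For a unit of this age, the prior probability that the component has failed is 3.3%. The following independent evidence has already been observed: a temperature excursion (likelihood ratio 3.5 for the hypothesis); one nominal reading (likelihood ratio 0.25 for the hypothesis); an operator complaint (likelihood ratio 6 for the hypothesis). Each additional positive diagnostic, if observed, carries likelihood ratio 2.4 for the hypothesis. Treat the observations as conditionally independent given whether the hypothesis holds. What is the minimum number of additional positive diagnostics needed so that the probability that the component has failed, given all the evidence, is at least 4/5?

4

Prior odds = 0.033/0.967 = 33/967.
Combined Bayes factor of the evidence already in hand = 3.5 × 0.25 × 6 = 5.25.
Odds after that evidence = (33/967) × 5.25 = 693/3868.
Target odds = 0.8/0.2 = 4.
Need 2.4ⁿ ≥ 4 ÷ (693/3868) = 15472/693.
2.4³ = 13.824 falls short of 15472/693 but 2.4⁴ = 33.1776 reaches it, so n = 4.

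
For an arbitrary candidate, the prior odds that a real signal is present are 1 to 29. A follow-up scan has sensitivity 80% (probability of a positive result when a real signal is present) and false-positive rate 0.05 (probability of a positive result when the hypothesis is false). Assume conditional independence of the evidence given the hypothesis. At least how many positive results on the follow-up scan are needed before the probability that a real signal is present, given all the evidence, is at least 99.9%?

4

Prior odds = 1/29.
Likelihood ratio of a positive result = 0.8/0.05 = 16.
Target odds: 0.999 ÷ 0.001 = 999.
Require 16ⁿ ≥ 999 ÷ (1/29) = 28971.
16³ = 4096 falls short of 28971 but 16⁴ = 65536 reaches it, so n = 4.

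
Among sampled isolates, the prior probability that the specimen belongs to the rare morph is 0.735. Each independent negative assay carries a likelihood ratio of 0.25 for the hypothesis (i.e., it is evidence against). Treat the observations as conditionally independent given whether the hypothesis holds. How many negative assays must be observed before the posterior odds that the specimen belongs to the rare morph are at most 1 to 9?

Prior odds: 0.735 ÷ 0.265 = 147/53.
Likelihood ratio per negative assay = 0.25.
Target odds = 1/9.
Require 0.25ⁿ ≤ 1/9 ÷ (147/53) = 53/1323.
0.25² = 0.0625 is still above 53/1323 but 0.25³ = 0.015625 is at or below it, so n = 3.

3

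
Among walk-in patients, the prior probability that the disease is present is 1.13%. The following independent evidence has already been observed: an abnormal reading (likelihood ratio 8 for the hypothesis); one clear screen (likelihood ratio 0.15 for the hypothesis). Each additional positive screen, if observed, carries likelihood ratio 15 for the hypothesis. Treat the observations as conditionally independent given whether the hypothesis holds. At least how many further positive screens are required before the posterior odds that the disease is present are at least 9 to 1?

Prior odds = 0.0113/0.9887 = 113/9887.
Combined Bayes factor of the evidence already in hand = 8 × 0.15 = 1.2.
Odds after that evidence = (113/9887) × 1.2 = 678/49435.
Target odds = 9.
Need 15ⁿ ≥ 9 ÷ (678/49435) = 148305/226.
15² = 225 falls short of 148305/226 but 15³ = 3375 reaches it, so n = 3.

3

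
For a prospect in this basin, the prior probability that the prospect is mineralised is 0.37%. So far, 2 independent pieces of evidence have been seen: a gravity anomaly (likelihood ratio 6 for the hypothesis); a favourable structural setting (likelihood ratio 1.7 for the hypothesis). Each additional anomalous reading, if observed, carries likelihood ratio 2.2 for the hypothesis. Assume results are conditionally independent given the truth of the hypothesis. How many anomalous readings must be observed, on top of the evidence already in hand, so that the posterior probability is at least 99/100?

10

Prior odds = 0.0037/0.9963 = 37/9963.
Combined Bayes factor of the evidence already in hand = 6 × 1.7 = 10.2.
Odds after that evidence = (37/9963) × 10.2 = 629/16605.
Target odds = 0.99/0.01 = 99.
Need 2.2ⁿ ≥ 99 ÷ (629/16605) = 1643895/629.
2.2⁹ ≈1207.27 falls short of 1643895/629 but 2.2¹⁰ ≈2655.99 reaches it, so n = 10.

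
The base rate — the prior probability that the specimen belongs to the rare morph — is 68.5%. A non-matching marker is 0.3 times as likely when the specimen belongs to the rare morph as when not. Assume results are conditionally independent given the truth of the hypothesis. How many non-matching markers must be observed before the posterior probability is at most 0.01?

5

Prior odds = 0.685/0.315 = 137/63.
Likelihood ratio per non-matching marker = 0.3.
Target odds: 0.01 ÷ 0.99 = 1/99.
Require 0.3ⁿ ≤ 1/99 ÷ (137/63) = 7/1507.
0.3⁴ = 0.0081 is still above 7/1507 but 0.3⁵ = 243/100000 is at or below it, so n = 5.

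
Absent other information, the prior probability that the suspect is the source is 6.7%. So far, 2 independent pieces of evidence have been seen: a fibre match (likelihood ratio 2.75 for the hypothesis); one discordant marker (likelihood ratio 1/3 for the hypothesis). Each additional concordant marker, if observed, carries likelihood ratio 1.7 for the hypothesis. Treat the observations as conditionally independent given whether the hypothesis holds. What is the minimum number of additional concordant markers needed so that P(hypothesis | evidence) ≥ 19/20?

11

Prior odds = 0.067/0.933 = 67/933.
Combined Bayes factor of the evidence already in hand = 2.75 × (1/3) = 11/12.
Odds after that evidence = (67/933) × 11/12 = 737/11196.
Target odds = 0.95/0.05 = 19.
Need 1.7ⁿ ≥ 19 ÷ (737/11196) = 212724/737.
1.7¹⁰ ≈201.599 falls short of 212724/737 but 1.7¹¹ ≈342.719 reaches it, so n = 11.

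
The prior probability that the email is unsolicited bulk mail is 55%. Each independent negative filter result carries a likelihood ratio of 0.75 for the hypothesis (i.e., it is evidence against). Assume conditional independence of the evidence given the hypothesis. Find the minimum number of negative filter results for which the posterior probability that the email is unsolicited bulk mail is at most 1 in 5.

Prior odds = 0.55/0.45 = 11/9.
Likelihood ratio per negative filter result = 0.75.
Target odds: 0.2 ÷ 0.8 = 0.25.
Require 0.75ⁿ ≤ 0.25 ÷ (11/9) = 9/44.
0.75⁵ = 243/1024 is still above 9/44 but 0.75⁶ = 729/4096 is at or below it, so n = 6.

6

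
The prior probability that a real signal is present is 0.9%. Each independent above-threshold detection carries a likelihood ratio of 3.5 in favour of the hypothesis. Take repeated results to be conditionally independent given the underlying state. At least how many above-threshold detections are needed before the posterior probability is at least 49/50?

Prior odds = 0.009/0.991 = 9/991.
Likelihood ratio per above-threshold detection = 3.5.
Target odds: 0.98 ÷ 0.02 = 49.
Need (9/991) × 3.5ⁿ ≥ 49, i.e. 3.5ⁿ ≥ 48559/9.
3.5⁶ = 1838.265625 falls short of 48559/9 but 3.5⁷ = 823543/128 reaches it, so n = 7.

7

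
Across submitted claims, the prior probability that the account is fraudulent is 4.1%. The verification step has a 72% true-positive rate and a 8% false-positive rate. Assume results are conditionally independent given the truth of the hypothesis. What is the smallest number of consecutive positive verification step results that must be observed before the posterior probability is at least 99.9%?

Prior odds: 0.041 ÷ 0.959 = 41/959.
Likelihood ratio of a positive result = 0.72/0.08 = 9.
Target posterior odds = 0.999/0.001 = 999.
Need (41/959) × 9ⁿ ≥ 999, i.e. 9ⁿ ≥ 958041/41.
9⁴ = 6561 falls short of 958041/41 but 9⁵ = 59049 reaches it, so n = 5.

5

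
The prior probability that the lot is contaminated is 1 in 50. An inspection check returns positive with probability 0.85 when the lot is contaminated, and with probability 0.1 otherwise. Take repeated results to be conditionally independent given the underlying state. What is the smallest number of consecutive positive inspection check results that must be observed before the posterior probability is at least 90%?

Prior odds: 0.02 ÷ 0.98 = 1/49.
Likelihood ratio of a positive result = 0.85/0.1 = 8.5.
Target posterior odds = 0.9/0.1 = 9.
Require 8.5ⁿ ≥ 9 ÷ (1/49) = 441.
8.5² = 72.25 falls short of 441 but 8.5³ = 614.125 reaches it, so n = 3.

3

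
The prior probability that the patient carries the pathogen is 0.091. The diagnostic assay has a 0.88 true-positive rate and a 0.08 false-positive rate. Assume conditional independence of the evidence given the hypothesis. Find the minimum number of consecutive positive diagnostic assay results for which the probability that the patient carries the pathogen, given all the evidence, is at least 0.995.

4

Prior odds: 0.091 ÷ 0.909 = 91/909.
Likelihood ratio of a positive result = 0.88/0.08 = 11.
Target posterior odds = 0.995/0.005 = 199.
Need (91/909) × 11ⁿ ≥ 199, i.e. 11ⁿ ≥ 180891/91.
11³ = 1331 falls short of 180891/91 but 11⁴ = 14641 reaches it, so n = 4.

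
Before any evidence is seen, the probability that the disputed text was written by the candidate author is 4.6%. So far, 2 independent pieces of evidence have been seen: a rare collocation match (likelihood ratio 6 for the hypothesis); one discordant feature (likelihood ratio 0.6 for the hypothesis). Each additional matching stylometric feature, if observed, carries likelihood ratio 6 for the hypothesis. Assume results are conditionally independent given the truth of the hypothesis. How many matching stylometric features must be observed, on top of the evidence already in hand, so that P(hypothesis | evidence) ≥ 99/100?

Prior odds = 0.046/0.954 = 23/477.
Combined Bayes factor of the evidence already in hand = 6 × 0.6 = 3.6.
Odds after that evidence = (23/477) × 3.6 = 46/265.
Target odds = 0.99/0.01 = 99.
Need 6ⁿ ≥ 99 ÷ (46/265) = 26235/46.
6³ = 216 falls short of 26235/46 but 6⁴ = 1296 reaches it, so n = 4.

4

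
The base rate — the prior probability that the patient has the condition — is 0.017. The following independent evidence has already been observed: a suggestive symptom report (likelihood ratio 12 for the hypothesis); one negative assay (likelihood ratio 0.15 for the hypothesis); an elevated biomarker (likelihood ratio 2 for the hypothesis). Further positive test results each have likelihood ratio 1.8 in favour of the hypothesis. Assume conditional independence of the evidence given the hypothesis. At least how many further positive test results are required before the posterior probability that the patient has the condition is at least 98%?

Prior odds = 0.017/0.983 = 17/983.
Combined Bayes factor of the evidence already in hand = 12 × 0.15 × 2 = 3.6.
Odds after that evidence = (17/983) × 3.6 = 306/4915.
Target odds = 0.98/0.02 = 49.
Need 1.8ⁿ ≥ 49 ÷ (306/4915) = 240835/306.
1.8¹¹ ≈642.684 falls short of 240835/306 but 1.8¹² ≈1156.83 reaches it, so n = 12.

12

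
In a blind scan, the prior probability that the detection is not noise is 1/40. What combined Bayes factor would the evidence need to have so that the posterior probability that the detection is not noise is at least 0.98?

1911

Prior odds = 0.025/0.975 = 1/39.
Target odds = 0.98/0.02 = 49.
Required Bayes factor = 49 ÷ (1/39) = 1911.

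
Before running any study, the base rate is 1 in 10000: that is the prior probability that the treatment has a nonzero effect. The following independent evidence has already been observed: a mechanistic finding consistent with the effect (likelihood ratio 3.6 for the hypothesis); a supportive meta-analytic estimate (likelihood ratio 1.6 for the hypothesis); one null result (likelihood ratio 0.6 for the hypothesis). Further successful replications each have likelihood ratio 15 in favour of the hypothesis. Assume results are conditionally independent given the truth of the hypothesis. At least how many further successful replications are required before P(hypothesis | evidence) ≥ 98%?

Prior odds = 0.0001/0.9999 = 1/9999.
Combined Bayes factor of the evidence already in hand = 3.6 × 1.6 × 0.6 = 3.456.
Odds after that evidence = (1/9999) × 3.456 = 48/138875.
Target odds = 0.98/0.02 = 49.
Need 15ⁿ ≥ 49 ÷ (48/138875) = 6804875/48.
15⁴ = 50625 falls short of 6804875/48 but 15⁵ = 759375 reaches it, so n = 5.

5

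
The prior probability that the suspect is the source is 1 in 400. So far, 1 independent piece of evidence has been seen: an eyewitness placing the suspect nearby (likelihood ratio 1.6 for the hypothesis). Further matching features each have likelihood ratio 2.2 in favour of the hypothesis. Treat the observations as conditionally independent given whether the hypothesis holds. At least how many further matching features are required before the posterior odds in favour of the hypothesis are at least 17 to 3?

10

Prior odds = 0.0025/0.9975 = 1/399.
Bayes factor of the evidence already in hand = 1.6.
Odds after that evidence = (1/399) × 1.6 = 8/1995.
Target odds = 17/3.
Need 2.2ⁿ ≥ 17/3 ÷ (8/1995) = 1413.125.
2.2⁹ ≈1207.27 falls short of 1413.125 but 2.2¹⁰ ≈2655.99 reaches it, so n = 10.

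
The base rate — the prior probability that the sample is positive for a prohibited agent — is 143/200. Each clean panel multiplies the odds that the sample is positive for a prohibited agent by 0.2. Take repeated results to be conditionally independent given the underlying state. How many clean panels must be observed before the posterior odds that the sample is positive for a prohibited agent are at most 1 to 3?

2

Prior odds = 0.715/0.285 = 143/57.
Likelihood ratio per clean panel = 0.2.
Target odds = 1/3.
Require 0.2ⁿ ≤ 1/3 ÷ (143/57) = 19/143.
0.2¹ = 0.2 is still above 19/143 but 0.2² = 0.04 is at or below it, so n = 2.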